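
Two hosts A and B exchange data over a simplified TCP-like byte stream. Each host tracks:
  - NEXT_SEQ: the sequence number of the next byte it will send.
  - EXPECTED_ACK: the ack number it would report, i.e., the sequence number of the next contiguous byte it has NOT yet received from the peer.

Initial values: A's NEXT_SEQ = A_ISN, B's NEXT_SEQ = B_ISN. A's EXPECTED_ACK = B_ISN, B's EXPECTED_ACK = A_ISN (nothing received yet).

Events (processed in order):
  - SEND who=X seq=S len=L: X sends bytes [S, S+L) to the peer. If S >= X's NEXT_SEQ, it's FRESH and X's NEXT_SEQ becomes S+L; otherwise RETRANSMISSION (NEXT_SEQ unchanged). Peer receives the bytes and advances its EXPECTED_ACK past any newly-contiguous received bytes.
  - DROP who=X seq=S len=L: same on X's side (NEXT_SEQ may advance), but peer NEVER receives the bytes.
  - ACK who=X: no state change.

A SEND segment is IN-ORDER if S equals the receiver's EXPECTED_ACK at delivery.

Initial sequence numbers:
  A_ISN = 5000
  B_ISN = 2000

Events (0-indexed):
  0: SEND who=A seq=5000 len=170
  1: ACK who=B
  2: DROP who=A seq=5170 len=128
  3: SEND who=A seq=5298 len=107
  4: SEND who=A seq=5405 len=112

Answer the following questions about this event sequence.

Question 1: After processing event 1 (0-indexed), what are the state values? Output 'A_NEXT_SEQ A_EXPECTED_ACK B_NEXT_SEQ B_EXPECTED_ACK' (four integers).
After event 0: A_seq=5170 A_ack=2000 B_seq=2000 B_ack=5170
After event 1: A_seq=5170 A_ack=2000 B_seq=2000 B_ack=5170

5170 2000 2000 5170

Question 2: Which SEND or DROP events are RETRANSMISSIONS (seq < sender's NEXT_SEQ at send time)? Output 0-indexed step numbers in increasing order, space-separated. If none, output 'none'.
Answer: none

Derivation:
Step 0: SEND seq=5000 -> fresh
Step 2: DROP seq=5170 -> fresh
Step 3: SEND seq=5298 -> fresh
Step 4: SEND seq=5405 -> fresh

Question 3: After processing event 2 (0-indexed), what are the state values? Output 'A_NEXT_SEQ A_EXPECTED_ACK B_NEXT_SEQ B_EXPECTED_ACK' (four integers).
After event 0: A_seq=5170 A_ack=2000 B_seq=2000 B_ack=5170
After event 1: A_seq=5170 A_ack=2000 B_seq=2000 B_ack=5170
After event 2: A_seq=5298 A_ack=2000 B_seq=2000 B_ack=5170

5298 2000 2000 5170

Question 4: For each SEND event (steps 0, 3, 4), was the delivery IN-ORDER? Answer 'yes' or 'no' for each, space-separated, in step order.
Step 0: SEND seq=5000 -> in-order
Step 3: SEND seq=5298 -> out-of-order
Step 4: SEND seq=5405 -> out-of-order

Answer: yes no no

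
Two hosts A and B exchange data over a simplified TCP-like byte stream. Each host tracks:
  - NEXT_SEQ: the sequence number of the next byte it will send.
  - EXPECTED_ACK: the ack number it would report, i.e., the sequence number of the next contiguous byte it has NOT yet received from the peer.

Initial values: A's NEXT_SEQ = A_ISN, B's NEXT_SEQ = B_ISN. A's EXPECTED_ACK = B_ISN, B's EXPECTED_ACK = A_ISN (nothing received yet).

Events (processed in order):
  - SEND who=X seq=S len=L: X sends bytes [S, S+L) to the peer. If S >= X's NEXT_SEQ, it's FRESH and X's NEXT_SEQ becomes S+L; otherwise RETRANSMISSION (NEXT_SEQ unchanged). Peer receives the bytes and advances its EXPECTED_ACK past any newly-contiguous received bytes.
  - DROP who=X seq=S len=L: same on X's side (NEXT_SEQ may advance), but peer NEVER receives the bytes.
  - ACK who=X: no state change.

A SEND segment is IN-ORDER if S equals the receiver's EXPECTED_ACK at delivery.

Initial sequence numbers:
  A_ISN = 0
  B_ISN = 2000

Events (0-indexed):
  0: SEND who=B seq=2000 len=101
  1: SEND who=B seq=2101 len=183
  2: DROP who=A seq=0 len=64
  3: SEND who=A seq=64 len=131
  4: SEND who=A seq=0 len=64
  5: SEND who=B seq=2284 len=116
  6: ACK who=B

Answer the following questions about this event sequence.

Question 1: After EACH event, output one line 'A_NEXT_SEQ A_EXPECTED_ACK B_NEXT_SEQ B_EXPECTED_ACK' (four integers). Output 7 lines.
0 2101 2101 0
0 2284 2284 0
64 2284 2284 0
195 2284 2284 0
195 2284 2284 195
195 2400 2400 195
195 2400 2400 195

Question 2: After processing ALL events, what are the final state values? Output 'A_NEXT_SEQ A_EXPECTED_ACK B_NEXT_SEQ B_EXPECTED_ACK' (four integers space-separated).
Answer: 195 2400 2400 195

Derivation:
After event 0: A_seq=0 A_ack=2101 B_seq=2101 B_ack=0
After event 1: A_seq=0 A_ack=2284 B_seq=2284 B_ack=0
After event 2: A_seq=64 A_ack=2284 B_seq=2284 B_ack=0
After event 3: A_seq=195 A_ack=2284 B_seq=2284 B_ack=0
After event 4: A_seq=195 A_ack=2284 B_seq=2284 B_ack=195
After event 5: A_seq=195 A_ack=2400 B_seq=2400 B_ack=195
After event 6: A_seq=195 A_ack=2400 B_seq=2400 B_ack=195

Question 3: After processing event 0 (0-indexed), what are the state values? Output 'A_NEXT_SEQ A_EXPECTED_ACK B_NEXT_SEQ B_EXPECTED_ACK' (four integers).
After event 0: A_seq=0 A_ack=2101 B_seq=2101 B_ack=0

0 2101 2101 0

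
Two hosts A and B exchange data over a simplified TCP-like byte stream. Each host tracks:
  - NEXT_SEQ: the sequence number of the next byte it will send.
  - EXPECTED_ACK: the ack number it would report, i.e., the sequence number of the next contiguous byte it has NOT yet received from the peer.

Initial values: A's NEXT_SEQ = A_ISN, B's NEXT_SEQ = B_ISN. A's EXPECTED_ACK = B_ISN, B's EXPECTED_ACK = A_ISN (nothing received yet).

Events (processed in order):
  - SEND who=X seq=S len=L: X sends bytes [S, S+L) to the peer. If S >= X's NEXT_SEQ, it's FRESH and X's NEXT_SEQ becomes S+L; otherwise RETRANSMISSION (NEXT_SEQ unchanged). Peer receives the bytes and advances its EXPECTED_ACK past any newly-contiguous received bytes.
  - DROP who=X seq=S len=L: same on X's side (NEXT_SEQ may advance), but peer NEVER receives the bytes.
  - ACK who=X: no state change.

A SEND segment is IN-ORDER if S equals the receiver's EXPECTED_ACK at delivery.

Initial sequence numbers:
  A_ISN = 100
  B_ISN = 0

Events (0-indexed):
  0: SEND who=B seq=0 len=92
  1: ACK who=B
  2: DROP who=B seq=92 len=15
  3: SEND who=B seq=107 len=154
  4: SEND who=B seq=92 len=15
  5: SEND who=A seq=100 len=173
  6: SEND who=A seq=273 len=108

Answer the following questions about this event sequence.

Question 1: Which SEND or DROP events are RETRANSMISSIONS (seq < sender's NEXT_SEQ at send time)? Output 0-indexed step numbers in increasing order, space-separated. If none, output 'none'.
Step 0: SEND seq=0 -> fresh
Step 2: DROP seq=92 -> fresh
Step 3: SEND seq=107 -> fresh
Step 4: SEND seq=92 -> retransmit
Step 5: SEND seq=100 -> fresh
Step 6: SEND seq=273 -> fresh

Answer: 4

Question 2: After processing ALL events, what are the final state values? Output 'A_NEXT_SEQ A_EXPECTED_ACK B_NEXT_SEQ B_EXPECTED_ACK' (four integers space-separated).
Answer: 381 261 261 381

Derivation:
After event 0: A_seq=100 A_ack=92 B_seq=92 B_ack=100
After event 1: A_seq=100 A_ack=92 B_seq=92 B_ack=100
After event 2: A_seq=100 A_ack=92 B_seq=107 B_ack=100
After event 3: A_seq=100 A_ack=92 B_seq=261 B_ack=100
After event 4: A_seq=100 A_ack=261 B_seq=261 B_ack=100
After event 5: A_seq=273 A_ack=261 B_seq=261 B_ack=273
After event 6: A_seq=381 A_ack=261 B_seq=261 B_ack=381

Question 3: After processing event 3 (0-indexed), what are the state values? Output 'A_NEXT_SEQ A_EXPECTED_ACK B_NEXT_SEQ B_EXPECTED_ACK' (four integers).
After event 0: A_seq=100 A_ack=92 B_seq=92 B_ack=100
After event 1: A_seq=100 A_ack=92 B_seq=92 B_ack=100
After event 2: A_seq=100 A_ack=92 B_seq=107 B_ack=100
After event 3: A_seq=100 A_ack=92 B_seq=261 B_ack=100

100 92 261 100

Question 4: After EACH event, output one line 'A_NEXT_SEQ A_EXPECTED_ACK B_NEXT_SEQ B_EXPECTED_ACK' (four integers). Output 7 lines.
100 92 92 100
100 92 92 100
100 92 107 100
100 92 261 100
100 261 261 100
273 261 261 273
381 261 261 381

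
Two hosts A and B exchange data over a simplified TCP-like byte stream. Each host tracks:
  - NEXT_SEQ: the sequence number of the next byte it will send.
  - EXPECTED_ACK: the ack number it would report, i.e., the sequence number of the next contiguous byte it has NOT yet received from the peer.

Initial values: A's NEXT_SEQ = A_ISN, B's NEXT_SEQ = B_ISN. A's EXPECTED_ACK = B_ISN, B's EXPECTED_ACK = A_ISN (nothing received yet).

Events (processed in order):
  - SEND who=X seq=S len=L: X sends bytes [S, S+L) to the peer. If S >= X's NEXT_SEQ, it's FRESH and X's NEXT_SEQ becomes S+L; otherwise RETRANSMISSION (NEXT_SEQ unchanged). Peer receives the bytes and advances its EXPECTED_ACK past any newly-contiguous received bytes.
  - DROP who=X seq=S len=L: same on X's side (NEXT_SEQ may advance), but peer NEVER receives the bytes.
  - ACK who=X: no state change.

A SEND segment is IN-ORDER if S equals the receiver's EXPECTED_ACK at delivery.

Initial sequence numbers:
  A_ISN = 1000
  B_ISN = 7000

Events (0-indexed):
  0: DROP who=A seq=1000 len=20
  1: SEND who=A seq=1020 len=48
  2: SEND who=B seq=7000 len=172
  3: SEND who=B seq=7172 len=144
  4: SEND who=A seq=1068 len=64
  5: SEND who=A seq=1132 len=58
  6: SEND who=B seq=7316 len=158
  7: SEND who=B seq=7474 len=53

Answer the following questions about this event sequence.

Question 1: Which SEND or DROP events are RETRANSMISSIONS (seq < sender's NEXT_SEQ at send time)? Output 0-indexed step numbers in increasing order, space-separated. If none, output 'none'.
Step 0: DROP seq=1000 -> fresh
Step 1: SEND seq=1020 -> fresh
Step 2: SEND seq=7000 -> fresh
Step 3: SEND seq=7172 -> fresh
Step 4: SEND seq=1068 -> fresh
Step 5: SEND seq=1132 -> fresh
Step 6: SEND seq=7316 -> fresh
Step 7: SEND seq=7474 -> fresh

Answer: none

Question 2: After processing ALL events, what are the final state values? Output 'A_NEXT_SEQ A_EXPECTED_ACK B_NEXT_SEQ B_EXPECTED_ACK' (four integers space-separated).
After event 0: A_seq=1020 A_ack=7000 B_seq=7000 B_ack=1000
After event 1: A_seq=1068 A_ack=7000 B_seq=7000 B_ack=1000
After event 2: A_seq=1068 A_ack=7172 B_seq=7172 B_ack=1000
After event 3: A_seq=1068 A_ack=7316 B_seq=7316 B_ack=1000
After event 4: A_seq=1132 A_ack=7316 B_seq=7316 B_ack=1000
After event 5: A_seq=1190 A_ack=7316 B_seq=7316 B_ack=1000
After event 6: A_seq=1190 A_ack=7474 B_seq=7474 B_ack=1000
After event 7: A_seq=1190 A_ack=7527 B_seq=7527 B_ack=1000

Answer: 1190 7527 7527 1000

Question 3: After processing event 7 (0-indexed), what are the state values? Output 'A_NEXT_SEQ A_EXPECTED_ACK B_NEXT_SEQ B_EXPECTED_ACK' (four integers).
After event 0: A_seq=1020 A_ack=7000 B_seq=7000 B_ack=1000
After event 1: A_seq=1068 A_ack=7000 B_seq=7000 B_ack=1000
After event 2: A_seq=1068 A_ack=7172 B_seq=7172 B_ack=1000
After event 3: A_seq=1068 A_ack=7316 B_seq=7316 B_ack=1000
After event 4: A_seq=1132 A_ack=7316 B_seq=7316 B_ack=1000
After event 5: A_seq=1190 A_ack=7316 B_seq=7316 B_ack=1000
After event 6: A_seq=1190 A_ack=7474 B_seq=7474 B_ack=1000
After event 7: A_seq=1190 A_ack=7527 B_seq=7527 B_ack=1000

1190 7527 7527 1000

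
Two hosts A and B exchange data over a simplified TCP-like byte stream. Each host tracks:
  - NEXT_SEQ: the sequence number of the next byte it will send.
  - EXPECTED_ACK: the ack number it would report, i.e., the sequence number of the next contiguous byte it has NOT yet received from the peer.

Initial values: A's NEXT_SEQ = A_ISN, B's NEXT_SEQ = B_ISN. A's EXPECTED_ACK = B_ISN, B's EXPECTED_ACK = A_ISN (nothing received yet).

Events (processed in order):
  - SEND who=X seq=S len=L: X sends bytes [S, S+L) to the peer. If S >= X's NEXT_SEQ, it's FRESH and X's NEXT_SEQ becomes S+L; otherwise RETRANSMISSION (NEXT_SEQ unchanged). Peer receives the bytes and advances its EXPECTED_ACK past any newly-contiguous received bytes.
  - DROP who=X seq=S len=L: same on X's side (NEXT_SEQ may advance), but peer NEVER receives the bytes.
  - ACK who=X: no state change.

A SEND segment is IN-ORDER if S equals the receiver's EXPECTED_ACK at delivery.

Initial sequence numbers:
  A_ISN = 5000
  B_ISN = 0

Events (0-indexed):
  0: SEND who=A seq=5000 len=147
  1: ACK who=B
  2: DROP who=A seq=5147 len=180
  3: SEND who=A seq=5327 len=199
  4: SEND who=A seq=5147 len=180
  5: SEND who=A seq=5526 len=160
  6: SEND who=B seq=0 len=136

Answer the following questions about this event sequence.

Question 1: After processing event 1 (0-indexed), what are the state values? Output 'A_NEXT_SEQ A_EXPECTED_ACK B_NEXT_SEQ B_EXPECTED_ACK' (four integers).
After event 0: A_seq=5147 A_ack=0 B_seq=0 B_ack=5147
After event 1: A_seq=5147 A_ack=0 B_seq=0 B_ack=5147

5147 0 0 5147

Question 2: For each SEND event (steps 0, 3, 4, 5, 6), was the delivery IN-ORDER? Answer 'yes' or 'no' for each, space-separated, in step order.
Answer: yes no yes yes yes

Derivation:
Step 0: SEND seq=5000 -> in-order
Step 3: SEND seq=5327 -> out-of-order
Step 4: SEND seq=5147 -> in-order
Step 5: SEND seq=5526 -> in-order
Step 6: SEND seq=0 -> in-order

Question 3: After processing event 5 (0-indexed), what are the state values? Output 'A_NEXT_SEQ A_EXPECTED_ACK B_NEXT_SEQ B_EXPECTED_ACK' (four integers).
After event 0: A_seq=5147 A_ack=0 B_seq=0 B_ack=5147
After event 1: A_seq=5147 A_ack=0 B_seq=0 B_ack=5147
After event 2: A_seq=5327 A_ack=0 B_seq=0 B_ack=5147
After event 3: A_seq=5526 A_ack=0 B_seq=0 B_ack=5147
After event 4: A_seq=5526 A_ack=0 B_seq=0 B_ack=5526
After event 5: A_seq=5686 A_ack=0 B_seq=0 B_ack=5686

5686 0 0 5686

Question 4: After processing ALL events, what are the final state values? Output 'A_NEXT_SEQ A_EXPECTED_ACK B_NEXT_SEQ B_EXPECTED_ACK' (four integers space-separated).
After event 0: A_seq=5147 A_ack=0 B_seq=0 B_ack=5147
After event 1: A_seq=5147 A_ack=0 B_seq=0 B_ack=5147
After event 2: A_seq=5327 A_ack=0 B_seq=0 B_ack=5147
After event 3: A_seq=5526 A_ack=0 B_seq=0 B_ack=5147
After event 4: A_seq=5526 A_ack=0 B_seq=0 B_ack=5526
After event 5: A_seq=5686 A_ack=0 B_seq=0 B_ack=5686
After event 6: A_seq=5686 A_ack=136 B_seq=136 B_ack=5686

Answer: 5686 136 136 5686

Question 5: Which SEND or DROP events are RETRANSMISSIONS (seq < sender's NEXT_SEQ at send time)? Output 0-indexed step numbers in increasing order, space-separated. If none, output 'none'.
Step 0: SEND seq=5000 -> fresh
Step 2: DROP seq=5147 -> fresh
Step 3: SEND seq=5327 -> fresh
Step 4: SEND seq=5147 -> retransmit
Step 5: SEND seq=5526 -> fresh
Step 6: SEND seq=0 -> fresh

Answer: 4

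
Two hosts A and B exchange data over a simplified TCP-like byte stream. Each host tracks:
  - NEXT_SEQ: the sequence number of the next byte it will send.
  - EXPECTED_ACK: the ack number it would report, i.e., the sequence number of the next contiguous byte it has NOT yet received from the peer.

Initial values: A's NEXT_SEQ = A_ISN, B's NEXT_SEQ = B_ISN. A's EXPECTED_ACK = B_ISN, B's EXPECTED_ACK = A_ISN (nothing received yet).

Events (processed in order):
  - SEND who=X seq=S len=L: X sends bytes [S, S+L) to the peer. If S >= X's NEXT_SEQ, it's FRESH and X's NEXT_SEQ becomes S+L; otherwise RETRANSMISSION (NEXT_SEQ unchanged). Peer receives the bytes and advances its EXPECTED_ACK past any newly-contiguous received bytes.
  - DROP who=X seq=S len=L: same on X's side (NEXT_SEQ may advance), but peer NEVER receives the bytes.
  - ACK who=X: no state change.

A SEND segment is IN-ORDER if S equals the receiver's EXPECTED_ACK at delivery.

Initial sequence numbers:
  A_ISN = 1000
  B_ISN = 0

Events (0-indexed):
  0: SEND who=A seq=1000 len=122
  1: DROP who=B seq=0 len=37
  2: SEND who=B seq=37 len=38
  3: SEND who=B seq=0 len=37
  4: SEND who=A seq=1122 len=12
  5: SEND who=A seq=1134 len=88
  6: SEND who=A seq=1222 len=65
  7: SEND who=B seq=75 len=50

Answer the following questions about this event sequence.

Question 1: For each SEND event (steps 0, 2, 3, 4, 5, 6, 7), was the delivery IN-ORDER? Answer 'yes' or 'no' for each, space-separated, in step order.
Step 0: SEND seq=1000 -> in-order
Step 2: SEND seq=37 -> out-of-order
Step 3: SEND seq=0 -> in-order
Step 4: SEND seq=1122 -> in-order
Step 5: SEND seq=1134 -> in-order
Step 6: SEND seq=1222 -> in-order
Step 7: SEND seq=75 -> in-order

Answer: yes no yes yes yes yes yes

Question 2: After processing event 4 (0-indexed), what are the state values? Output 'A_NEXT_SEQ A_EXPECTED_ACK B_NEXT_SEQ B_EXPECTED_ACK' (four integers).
After event 0: A_seq=1122 A_ack=0 B_seq=0 B_ack=1122
After event 1: A_seq=1122 A_ack=0 B_seq=37 B_ack=1122
After event 2: A_seq=1122 A_ack=0 B_seq=75 B_ack=1122
After event 3: A_seq=1122 A_ack=75 B_seq=75 B_ack=1122
After event 4: A_seq=1134 A_ack=75 B_seq=75 B_ack=1134

1134 75 75 1134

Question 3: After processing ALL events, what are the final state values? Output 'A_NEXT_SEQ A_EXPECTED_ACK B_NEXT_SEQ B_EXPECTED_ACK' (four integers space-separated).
Answer: 1287 125 125 1287

Derivation:
After event 0: A_seq=1122 A_ack=0 B_seq=0 B_ack=1122
After event 1: A_seq=1122 A_ack=0 B_seq=37 B_ack=1122
After event 2: A_seq=1122 A_ack=0 B_seq=75 B_ack=1122
After event 3: A_seq=1122 A_ack=75 B_seq=75 B_ack=1122
After event 4: A_seq=1134 A_ack=75 B_seq=75 B_ack=1134
After event 5: A_seq=1222 A_ack=75 B_seq=75 B_ack=1222
After event 6: A_seq=1287 A_ack=75 B_seq=75 B_ack=1287
After event 7: A_seq=1287 A_ack=125 B_seq=125 B_ack=1287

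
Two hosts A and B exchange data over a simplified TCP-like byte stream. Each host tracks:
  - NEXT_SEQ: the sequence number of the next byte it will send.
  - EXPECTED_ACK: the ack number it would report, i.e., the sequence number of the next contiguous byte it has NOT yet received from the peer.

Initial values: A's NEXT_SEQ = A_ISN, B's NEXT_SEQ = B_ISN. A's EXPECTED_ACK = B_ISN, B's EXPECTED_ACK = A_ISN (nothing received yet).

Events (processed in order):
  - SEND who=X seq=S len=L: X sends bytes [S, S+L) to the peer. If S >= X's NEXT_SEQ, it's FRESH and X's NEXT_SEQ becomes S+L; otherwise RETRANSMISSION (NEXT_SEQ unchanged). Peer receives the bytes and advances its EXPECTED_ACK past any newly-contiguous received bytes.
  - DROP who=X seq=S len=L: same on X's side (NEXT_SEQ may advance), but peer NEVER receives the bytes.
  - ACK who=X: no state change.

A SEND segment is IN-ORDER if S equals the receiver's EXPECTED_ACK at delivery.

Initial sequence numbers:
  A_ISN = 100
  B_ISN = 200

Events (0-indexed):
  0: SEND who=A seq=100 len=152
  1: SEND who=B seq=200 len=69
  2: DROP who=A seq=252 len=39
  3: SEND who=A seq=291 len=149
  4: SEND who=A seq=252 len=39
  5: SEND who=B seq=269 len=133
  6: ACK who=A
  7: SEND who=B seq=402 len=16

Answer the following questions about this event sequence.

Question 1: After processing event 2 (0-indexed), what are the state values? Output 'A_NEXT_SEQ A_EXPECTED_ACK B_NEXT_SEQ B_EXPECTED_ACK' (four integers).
After event 0: A_seq=252 A_ack=200 B_seq=200 B_ack=252
After event 1: A_seq=252 A_ack=269 B_seq=269 B_ack=252
After event 2: A_seq=291 A_ack=269 B_seq=269 B_ack=252

291 269 269 252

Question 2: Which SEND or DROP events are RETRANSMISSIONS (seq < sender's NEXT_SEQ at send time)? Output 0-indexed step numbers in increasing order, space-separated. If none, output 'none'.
Step 0: SEND seq=100 -> fresh
Step 1: SEND seq=200 -> fresh
Step 2: DROP seq=252 -> fresh
Step 3: SEND seq=291 -> fresh
Step 4: SEND seq=252 -> retransmit
Step 5: SEND seq=269 -> fresh
Step 7: SEND seq=402 -> fresh

Answer: 4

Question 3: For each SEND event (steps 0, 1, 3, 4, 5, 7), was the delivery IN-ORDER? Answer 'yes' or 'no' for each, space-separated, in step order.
Step 0: SEND seq=100 -> in-order
Step 1: SEND seq=200 -> in-order
Step 3: SEND seq=291 -> out-of-order
Step 4: SEND seq=252 -> in-order
Step 5: SEND seq=269 -> in-order
Step 7: SEND seq=402 -> in-order

Answer: yes yes no yes yes yes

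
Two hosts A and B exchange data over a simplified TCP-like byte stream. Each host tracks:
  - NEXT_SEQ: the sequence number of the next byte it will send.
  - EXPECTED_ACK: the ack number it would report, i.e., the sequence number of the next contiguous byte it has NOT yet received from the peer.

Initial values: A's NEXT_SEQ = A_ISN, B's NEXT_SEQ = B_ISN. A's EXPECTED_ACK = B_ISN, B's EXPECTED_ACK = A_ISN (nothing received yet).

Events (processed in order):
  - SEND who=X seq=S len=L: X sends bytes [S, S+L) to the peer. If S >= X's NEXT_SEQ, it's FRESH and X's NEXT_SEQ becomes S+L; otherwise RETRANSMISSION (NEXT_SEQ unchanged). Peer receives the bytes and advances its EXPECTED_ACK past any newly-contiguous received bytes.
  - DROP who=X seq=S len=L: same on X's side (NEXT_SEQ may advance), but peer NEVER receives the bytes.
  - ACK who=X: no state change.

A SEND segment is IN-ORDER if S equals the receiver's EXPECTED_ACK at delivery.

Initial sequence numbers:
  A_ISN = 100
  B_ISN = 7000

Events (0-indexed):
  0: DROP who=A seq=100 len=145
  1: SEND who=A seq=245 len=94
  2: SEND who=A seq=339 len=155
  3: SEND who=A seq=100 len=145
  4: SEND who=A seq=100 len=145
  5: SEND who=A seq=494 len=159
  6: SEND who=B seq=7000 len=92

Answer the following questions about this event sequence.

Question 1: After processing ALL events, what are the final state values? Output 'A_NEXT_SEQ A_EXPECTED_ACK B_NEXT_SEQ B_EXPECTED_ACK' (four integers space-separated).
Answer: 653 7092 7092 653

Derivation:
After event 0: A_seq=245 A_ack=7000 B_seq=7000 B_ack=100
After event 1: A_seq=339 A_ack=7000 B_seq=7000 B_ack=100
After event 2: A_seq=494 A_ack=7000 B_seq=7000 B_ack=100
After event 3: A_seq=494 A_ack=7000 B_seq=7000 B_ack=494
After event 4: A_seq=494 A_ack=7000 B_seq=7000 B_ack=494
After event 5: A_seq=653 A_ack=7000 B_seq=7000 B_ack=653
After event 6: A_seq=653 A_ack=7092 B_seq=7092 B_ack=653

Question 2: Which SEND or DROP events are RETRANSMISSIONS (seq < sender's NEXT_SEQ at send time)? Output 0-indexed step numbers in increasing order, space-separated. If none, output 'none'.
Step 0: DROP seq=100 -> fresh
Step 1: SEND seq=245 -> fresh
Step 2: SEND seq=339 -> fresh
Step 3: SEND seq=100 -> retransmit
Step 4: SEND seq=100 -> retransmit
Step 5: SEND seq=494 -> fresh
Step 6: SEND seq=7000 -> fresh

Answer: 3 4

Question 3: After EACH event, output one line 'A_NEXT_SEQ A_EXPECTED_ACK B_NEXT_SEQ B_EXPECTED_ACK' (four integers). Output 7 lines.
245 7000 7000 100
339 7000 7000 100
494 7000 7000 100
494 7000 7000 494
494 7000 7000 494
653 7000 7000 653
653 7092 7092 653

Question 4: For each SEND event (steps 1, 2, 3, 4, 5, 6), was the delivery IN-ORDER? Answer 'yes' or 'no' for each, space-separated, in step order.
Step 1: SEND seq=245 -> out-of-order
Step 2: SEND seq=339 -> out-of-order
Step 3: SEND seq=100 -> in-order
Step 4: SEND seq=100 -> out-of-order
Step 5: SEND seq=494 -> in-order
Step 6: SEND seq=7000 -> in-order

Answer: no no yes no yes yes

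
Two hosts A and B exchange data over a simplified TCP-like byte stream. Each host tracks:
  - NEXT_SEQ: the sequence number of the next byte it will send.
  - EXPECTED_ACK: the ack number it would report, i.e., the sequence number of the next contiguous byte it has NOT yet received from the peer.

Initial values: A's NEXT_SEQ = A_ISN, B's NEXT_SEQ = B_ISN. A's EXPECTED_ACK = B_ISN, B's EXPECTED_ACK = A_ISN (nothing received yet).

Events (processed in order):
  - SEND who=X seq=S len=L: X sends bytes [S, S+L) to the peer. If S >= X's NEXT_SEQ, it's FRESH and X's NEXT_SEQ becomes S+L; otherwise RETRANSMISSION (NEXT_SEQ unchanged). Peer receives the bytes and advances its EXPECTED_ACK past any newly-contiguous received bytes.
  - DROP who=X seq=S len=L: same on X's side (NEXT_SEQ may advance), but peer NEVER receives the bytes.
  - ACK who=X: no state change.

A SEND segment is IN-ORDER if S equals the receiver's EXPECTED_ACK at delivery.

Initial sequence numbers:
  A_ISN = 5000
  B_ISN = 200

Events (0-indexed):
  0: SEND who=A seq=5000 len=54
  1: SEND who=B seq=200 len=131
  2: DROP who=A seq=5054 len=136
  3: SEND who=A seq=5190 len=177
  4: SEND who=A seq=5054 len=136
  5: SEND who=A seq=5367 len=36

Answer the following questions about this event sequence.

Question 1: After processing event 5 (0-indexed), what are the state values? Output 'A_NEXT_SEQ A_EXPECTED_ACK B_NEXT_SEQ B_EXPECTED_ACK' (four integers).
After event 0: A_seq=5054 A_ack=200 B_seq=200 B_ack=5054
After event 1: A_seq=5054 A_ack=331 B_seq=331 B_ack=5054
After event 2: A_seq=5190 A_ack=331 B_seq=331 B_ack=5054
After event 3: A_seq=5367 A_ack=331 B_seq=331 B_ack=5054
After event 4: A_seq=5367 A_ack=331 B_seq=331 B_ack=5367
After event 5: A_seq=5403 A_ack=331 B_seq=331 B_ack=5403

5403 331 331 5403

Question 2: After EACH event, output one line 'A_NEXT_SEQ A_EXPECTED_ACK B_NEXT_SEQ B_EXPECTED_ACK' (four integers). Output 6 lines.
5054 200 200 5054
5054 331 331 5054
5190 331 331 5054
5367 331 331 5054
5367 331 331 5367
5403 331 331 5403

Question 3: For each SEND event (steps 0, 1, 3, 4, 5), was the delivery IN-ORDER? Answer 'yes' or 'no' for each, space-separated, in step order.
Answer: yes yes no yes yes

Derivation:
Step 0: SEND seq=5000 -> in-order
Step 1: SEND seq=200 -> in-order
Step 3: SEND seq=5190 -> out-of-order
Step 4: SEND seq=5054 -> in-order
Step 5: SEND seq=5367 -> in-order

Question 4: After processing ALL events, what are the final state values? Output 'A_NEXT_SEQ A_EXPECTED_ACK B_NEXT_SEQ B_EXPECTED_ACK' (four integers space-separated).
After event 0: A_seq=5054 A_ack=200 B_seq=200 B_ack=5054
After event 1: A_seq=5054 A_ack=331 B_seq=331 B_ack=5054
After event 2: A_seq=5190 A_ack=331 B_seq=331 B_ack=5054
After event 3: A_seq=5367 A_ack=331 B_seq=331 B_ack=5054
After event 4: A_seq=5367 A_ack=331 B_seq=331 B_ack=5367
After event 5: A_seq=5403 A_ack=331 B_seq=331 B_ack=5403

Answer: 5403 331 331 5403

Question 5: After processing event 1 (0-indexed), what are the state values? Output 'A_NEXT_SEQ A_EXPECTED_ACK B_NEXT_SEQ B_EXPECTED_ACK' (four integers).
After event 0: A_seq=5054 A_ack=200 B_seq=200 B_ack=5054
After event 1: A_seq=5054 A_ack=331 B_seq=331 B_ack=5054

5054 331 331 5054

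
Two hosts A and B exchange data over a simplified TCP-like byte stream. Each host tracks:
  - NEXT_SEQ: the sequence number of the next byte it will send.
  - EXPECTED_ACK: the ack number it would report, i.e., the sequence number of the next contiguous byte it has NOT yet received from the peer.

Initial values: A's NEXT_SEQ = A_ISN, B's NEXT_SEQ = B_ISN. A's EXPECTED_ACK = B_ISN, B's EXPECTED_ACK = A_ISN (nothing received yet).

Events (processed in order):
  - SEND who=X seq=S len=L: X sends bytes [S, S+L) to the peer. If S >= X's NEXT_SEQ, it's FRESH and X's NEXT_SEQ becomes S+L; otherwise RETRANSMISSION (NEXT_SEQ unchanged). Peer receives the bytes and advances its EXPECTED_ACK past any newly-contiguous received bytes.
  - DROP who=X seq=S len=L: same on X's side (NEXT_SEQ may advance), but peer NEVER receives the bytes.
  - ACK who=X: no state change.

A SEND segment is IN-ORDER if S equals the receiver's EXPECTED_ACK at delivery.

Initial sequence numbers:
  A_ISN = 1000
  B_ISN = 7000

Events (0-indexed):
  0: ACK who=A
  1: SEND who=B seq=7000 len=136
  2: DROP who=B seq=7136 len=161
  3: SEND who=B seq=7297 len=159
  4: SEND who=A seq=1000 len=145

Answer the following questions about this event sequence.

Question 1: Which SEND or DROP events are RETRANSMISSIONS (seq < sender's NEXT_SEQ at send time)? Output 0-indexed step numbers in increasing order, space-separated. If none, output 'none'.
Answer: none

Derivation:
Step 1: SEND seq=7000 -> fresh
Step 2: DROP seq=7136 -> fresh
Step 3: SEND seq=7297 -> fresh
Step 4: SEND seq=1000 -> fresh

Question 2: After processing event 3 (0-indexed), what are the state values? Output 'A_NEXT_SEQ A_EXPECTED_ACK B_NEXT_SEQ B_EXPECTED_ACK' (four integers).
After event 0: A_seq=1000 A_ack=7000 B_seq=7000 B_ack=1000
After event 1: A_seq=1000 A_ack=7136 B_seq=7136 B_ack=1000
After event 2: A_seq=1000 A_ack=7136 B_seq=7297 B_ack=1000
After event 3: A_seq=1000 A_ack=7136 B_seq=7456 B_ack=1000

1000 7136 7456 1000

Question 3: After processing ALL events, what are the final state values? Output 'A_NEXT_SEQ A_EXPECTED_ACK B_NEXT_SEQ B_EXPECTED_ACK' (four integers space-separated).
After event 0: A_seq=1000 A_ack=7000 B_seq=7000 B_ack=1000
After event 1: A_seq=1000 A_ack=7136 B_seq=7136 B_ack=1000
After event 2: A_seq=1000 A_ack=7136 B_seq=7297 B_ack=1000
After event 3: A_seq=1000 A_ack=7136 B_seq=7456 B_ack=1000
After event 4: A_seq=1145 A_ack=7136 B_seq=7456 B_ack=1145

Answer: 1145 7136 7456 1145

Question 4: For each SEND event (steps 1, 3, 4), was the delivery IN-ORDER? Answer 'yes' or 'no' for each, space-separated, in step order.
Answer: yes no yes

Derivation:
Step 1: SEND seq=7000 -> in-order
Step 3: SEND seq=7297 -> out-of-order
Step 4: SEND seq=1000 -> in-order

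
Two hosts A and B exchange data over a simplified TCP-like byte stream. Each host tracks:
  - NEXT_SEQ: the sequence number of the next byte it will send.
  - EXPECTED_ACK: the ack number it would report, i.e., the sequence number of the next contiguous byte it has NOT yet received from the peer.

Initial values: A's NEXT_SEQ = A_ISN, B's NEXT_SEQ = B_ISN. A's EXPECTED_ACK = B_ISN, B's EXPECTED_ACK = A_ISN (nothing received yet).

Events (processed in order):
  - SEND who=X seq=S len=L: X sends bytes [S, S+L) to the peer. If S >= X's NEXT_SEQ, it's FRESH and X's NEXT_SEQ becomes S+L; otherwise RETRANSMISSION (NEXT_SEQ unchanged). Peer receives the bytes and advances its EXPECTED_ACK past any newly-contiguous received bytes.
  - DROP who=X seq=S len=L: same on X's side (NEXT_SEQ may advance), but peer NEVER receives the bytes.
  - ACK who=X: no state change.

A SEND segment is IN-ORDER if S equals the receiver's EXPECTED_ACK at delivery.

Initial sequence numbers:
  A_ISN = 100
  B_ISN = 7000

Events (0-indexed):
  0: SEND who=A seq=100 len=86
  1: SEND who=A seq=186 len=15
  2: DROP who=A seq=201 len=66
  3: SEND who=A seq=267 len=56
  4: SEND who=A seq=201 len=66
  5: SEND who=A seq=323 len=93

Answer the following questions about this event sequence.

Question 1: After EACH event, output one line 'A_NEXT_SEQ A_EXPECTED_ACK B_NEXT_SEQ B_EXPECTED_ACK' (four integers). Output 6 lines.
186 7000 7000 186
201 7000 7000 201
267 7000 7000 201
323 7000 7000 201
323 7000 7000 323
416 7000 7000 416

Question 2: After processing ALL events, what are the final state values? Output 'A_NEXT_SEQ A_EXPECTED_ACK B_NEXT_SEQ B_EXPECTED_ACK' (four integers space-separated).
After event 0: A_seq=186 A_ack=7000 B_seq=7000 B_ack=186
After event 1: A_seq=201 A_ack=7000 B_seq=7000 B_ack=201
After event 2: A_seq=267 A_ack=7000 B_seq=7000 B_ack=201
After event 3: A_seq=323 A_ack=7000 B_seq=7000 B_ack=201
After event 4: A_seq=323 A_ack=7000 B_seq=7000 B_ack=323
After event 5: A_seq=416 A_ack=7000 B_seq=7000 B_ack=416

Answer: 416 7000 7000 416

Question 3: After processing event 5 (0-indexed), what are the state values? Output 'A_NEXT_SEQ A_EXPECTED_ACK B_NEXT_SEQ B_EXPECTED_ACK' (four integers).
After event 0: A_seq=186 A_ack=7000 B_seq=7000 B_ack=186
After event 1: A_seq=201 A_ack=7000 B_seq=7000 B_ack=201
After event 2: A_seq=267 A_ack=7000 B_seq=7000 B_ack=201
After event 3: A_seq=323 A_ack=7000 B_seq=7000 B_ack=201
After event 4: A_seq=323 A_ack=7000 B_seq=7000 B_ack=323
After event 5: A_seq=416 A_ack=7000 B_seq=7000 B_ack=416

416 7000 7000 416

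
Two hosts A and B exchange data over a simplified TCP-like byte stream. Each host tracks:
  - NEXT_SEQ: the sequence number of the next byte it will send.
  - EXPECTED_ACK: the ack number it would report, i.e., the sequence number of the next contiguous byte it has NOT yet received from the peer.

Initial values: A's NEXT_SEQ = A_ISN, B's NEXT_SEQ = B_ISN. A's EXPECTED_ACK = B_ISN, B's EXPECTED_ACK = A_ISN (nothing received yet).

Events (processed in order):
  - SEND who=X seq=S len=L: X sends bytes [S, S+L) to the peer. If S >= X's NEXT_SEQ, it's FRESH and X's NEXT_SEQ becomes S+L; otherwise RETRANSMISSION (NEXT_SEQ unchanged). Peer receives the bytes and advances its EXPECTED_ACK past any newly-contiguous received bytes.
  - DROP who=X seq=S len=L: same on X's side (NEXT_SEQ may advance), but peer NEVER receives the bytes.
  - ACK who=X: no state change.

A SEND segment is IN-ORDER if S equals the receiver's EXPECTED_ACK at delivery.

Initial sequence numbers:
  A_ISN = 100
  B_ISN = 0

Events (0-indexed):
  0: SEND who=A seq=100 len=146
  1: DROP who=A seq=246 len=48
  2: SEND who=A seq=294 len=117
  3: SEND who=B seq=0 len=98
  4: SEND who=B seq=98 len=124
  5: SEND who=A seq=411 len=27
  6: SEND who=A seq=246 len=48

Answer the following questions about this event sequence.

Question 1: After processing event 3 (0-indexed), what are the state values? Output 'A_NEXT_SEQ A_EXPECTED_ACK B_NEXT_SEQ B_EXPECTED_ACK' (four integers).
After event 0: A_seq=246 A_ack=0 B_seq=0 B_ack=246
After event 1: A_seq=294 A_ack=0 B_seq=0 B_ack=246
After event 2: A_seq=411 A_ack=0 B_seq=0 B_ack=246
After event 3: A_seq=411 A_ack=98 B_seq=98 B_ack=246

411 98 98 246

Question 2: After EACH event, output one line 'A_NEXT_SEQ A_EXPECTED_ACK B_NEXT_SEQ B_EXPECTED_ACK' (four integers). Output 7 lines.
246 0 0 246
294 0 0 246
411 0 0 246
411 98 98 246
411 222 222 246
438 222 222 246
438 222 222 438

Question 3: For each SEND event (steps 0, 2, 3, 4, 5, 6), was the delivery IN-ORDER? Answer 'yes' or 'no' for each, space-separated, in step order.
Step 0: SEND seq=100 -> in-order
Step 2: SEND seq=294 -> out-of-order
Step 3: SEND seq=0 -> in-order
Step 4: SEND seq=98 -> in-order
Step 5: SEND seq=411 -> out-of-order
Step 6: SEND seq=246 -> in-order

Answer: yes no yes yes no yes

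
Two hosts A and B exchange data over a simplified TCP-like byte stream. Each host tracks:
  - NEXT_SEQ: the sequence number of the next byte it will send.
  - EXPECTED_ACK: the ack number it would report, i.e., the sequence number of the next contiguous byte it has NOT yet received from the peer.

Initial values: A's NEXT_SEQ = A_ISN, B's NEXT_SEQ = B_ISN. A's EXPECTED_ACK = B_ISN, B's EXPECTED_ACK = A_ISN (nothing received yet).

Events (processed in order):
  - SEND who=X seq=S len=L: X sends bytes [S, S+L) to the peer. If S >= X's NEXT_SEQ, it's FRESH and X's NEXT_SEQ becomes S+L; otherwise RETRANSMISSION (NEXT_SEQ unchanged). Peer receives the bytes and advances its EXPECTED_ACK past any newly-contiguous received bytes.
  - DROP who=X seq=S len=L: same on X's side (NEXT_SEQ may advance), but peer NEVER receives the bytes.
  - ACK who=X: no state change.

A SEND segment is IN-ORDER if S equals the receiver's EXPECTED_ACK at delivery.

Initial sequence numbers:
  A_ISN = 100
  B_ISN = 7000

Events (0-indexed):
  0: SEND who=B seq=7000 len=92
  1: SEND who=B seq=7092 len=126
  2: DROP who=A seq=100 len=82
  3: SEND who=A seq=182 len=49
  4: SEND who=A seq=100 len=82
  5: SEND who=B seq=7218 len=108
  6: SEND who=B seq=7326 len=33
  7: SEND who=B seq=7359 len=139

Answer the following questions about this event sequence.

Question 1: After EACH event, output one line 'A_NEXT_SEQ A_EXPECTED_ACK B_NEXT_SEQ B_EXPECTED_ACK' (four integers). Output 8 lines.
100 7092 7092 100
100 7218 7218 100
182 7218 7218 100
231 7218 7218 100
231 7218 7218 231
231 7326 7326 231
231 7359 7359 231
231 7498 7498 231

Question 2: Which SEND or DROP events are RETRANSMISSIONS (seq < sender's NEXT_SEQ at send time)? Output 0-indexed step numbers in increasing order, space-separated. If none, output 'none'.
Answer: 4

Derivation:
Step 0: SEND seq=7000 -> fresh
Step 1: SEND seq=7092 -> fresh
Step 2: DROP seq=100 -> fresh
Step 3: SEND seq=182 -> fresh
Step 4: SEND seq=100 -> retransmit
Step 5: SEND seq=7218 -> fresh
Step 6: SEND seq=7326 -> fresh
Step 7: SEND seq=7359 -> fresh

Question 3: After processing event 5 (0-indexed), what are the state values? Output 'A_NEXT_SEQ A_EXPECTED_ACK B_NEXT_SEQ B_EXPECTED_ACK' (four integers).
After event 0: A_seq=100 A_ack=7092 B_seq=7092 B_ack=100
After event 1: A_seq=100 A_ack=7218 B_seq=7218 B_ack=100
After event 2: A_seq=182 A_ack=7218 B_seq=7218 B_ack=100
After event 3: A_seq=231 A_ack=7218 B_seq=7218 B_ack=100
After event 4: A_seq=231 A_ack=7218 B_seq=7218 B_ack=231
After event 5: A_seq=231 A_ack=7326 B_seq=7326 B_ack=231

231 7326 7326 231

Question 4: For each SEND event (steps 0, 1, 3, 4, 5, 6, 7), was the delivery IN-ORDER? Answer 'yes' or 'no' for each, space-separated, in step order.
Step 0: SEND seq=7000 -> in-order
Step 1: SEND seq=7092 -> in-order
Step 3: SEND seq=182 -> out-of-order
Step 4: SEND seq=100 -> in-order
Step 5: SEND seq=7218 -> in-order
Step 6: SEND seq=7326 -> in-order
Step 7: SEND seq=7359 -> in-order

Answer: yes yes no yes yes yes yes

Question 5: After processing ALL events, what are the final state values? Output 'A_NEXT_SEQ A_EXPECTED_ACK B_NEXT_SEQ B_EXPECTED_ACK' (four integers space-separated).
Answer: 231 7498 7498 231

Derivation:
After event 0: A_seq=100 A_ack=7092 B_seq=7092 B_ack=100
After event 1: A_seq=100 A_ack=7218 B_seq=7218 B_ack=100
After event 2: A_seq=182 A_ack=7218 B_seq=7218 B_ack=100
After event 3: A_seq=231 A_ack=7218 B_seq=7218 B_ack=100
After event 4: A_seq=231 A_ack=7218 B_seq=7218 B_ack=231
After event 5: A_seq=231 A_ack=7326 B_seq=7326 B_ack=231
After event 6: A_seq=231 A_ack=7359 B_seq=7359 B_ack=231
After event 7: A_seq=231 A_ack=7498 B_seq=7498 B_ack=231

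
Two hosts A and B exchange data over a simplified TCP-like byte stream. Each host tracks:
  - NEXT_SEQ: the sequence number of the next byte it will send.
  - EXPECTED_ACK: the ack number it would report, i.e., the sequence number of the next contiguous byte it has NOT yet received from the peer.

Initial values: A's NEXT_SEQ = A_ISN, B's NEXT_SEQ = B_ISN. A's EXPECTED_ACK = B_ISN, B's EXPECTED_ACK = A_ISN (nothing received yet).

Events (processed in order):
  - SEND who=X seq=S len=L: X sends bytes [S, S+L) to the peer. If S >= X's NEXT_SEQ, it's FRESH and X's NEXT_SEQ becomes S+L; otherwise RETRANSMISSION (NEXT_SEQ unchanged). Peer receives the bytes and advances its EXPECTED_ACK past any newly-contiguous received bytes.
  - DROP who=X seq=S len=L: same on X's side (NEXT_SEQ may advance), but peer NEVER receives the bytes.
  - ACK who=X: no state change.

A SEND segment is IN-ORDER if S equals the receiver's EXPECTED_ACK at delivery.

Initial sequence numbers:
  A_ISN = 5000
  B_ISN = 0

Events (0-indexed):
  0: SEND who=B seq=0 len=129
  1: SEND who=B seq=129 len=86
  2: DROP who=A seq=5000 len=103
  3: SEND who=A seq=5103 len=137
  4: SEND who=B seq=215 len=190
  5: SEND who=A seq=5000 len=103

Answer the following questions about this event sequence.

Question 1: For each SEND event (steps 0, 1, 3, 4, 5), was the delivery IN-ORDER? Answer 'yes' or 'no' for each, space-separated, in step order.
Step 0: SEND seq=0 -> in-order
Step 1: SEND seq=129 -> in-order
Step 3: SEND seq=5103 -> out-of-order
Step 4: SEND seq=215 -> in-order
Step 5: SEND seq=5000 -> in-order

Answer: yes yes no yes yes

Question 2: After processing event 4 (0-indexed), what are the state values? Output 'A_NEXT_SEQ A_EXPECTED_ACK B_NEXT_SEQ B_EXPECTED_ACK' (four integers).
After event 0: A_seq=5000 A_ack=129 B_seq=129 B_ack=5000
After event 1: A_seq=5000 A_ack=215 B_seq=215 B_ack=5000
After event 2: A_seq=5103 A_ack=215 B_seq=215 B_ack=5000
After event 3: A_seq=5240 A_ack=215 B_seq=215 B_ack=5000
After event 4: A_seq=5240 A_ack=405 B_seq=405 B_ack=5000

5240 405 405 5000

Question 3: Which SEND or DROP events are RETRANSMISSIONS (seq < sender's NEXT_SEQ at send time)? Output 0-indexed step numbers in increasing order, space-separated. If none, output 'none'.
Step 0: SEND seq=0 -> fresh
Step 1: SEND seq=129 -> fresh
Step 2: DROP seq=5000 -> fresh
Step 3: SEND seq=5103 -> fresh
Step 4: SEND seq=215 -> fresh
Step 5: SEND seq=5000 -> retransmit

Answer: 5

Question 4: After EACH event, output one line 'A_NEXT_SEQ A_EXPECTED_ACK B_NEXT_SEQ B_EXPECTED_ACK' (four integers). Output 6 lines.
5000 129 129 5000
5000 215 215 5000
5103 215 215 5000
5240 215 215 5000
5240 405 405 5000
5240 405 405 5240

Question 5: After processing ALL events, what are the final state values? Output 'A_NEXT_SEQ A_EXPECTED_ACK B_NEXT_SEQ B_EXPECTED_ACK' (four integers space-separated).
After event 0: A_seq=5000 A_ack=129 B_seq=129 B_ack=5000
After event 1: A_seq=5000 A_ack=215 B_seq=215 B_ack=5000
After event 2: A_seq=5103 A_ack=215 B_seq=215 B_ack=5000
After event 3: A_seq=5240 A_ack=215 B_seq=215 B_ack=5000
After event 4: A_seq=5240 A_ack=405 B_seq=405 B_ack=5000
After event 5: A_seq=5240 A_ack=405 B_seq=405 B_ack=5240

Answer: 5240 405 405 5240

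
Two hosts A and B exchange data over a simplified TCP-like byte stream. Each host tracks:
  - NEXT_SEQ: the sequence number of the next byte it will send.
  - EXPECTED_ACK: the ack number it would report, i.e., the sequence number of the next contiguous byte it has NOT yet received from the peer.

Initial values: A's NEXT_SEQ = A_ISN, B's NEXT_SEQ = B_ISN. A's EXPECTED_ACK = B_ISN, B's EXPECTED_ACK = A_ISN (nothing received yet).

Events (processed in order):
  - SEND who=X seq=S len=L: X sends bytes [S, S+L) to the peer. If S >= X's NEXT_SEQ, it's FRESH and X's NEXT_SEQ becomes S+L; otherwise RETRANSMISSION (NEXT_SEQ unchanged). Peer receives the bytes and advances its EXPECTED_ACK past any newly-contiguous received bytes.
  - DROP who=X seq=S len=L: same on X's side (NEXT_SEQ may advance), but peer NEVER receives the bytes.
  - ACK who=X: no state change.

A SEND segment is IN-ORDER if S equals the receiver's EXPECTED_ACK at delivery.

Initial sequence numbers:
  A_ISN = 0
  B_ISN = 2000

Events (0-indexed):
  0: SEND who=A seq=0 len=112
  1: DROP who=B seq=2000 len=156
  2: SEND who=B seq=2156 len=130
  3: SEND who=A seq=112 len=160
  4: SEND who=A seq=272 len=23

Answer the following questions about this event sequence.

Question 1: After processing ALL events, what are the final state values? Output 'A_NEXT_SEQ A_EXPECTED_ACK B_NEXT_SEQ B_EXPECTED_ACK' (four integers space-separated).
After event 0: A_seq=112 A_ack=2000 B_seq=2000 B_ack=112
After event 1: A_seq=112 A_ack=2000 B_seq=2156 B_ack=112
After event 2: A_seq=112 A_ack=2000 B_seq=2286 B_ack=112
After event 3: A_seq=272 A_ack=2000 B_seq=2286 B_ack=272
After event 4: A_seq=295 A_ack=2000 B_seq=2286 B_ack=295

Answer: 295 2000 2286 295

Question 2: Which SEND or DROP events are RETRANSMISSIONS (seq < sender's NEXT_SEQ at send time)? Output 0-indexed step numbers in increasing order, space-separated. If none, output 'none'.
Step 0: SEND seq=0 -> fresh
Step 1: DROP seq=2000 -> fresh
Step 2: SEND seq=2156 -> fresh
Step 3: SEND seq=112 -> fresh
Step 4: SEND seq=272 -> fresh

Answer: none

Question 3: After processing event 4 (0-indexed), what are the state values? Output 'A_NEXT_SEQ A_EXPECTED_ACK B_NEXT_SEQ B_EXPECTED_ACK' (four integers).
After event 0: A_seq=112 A_ack=2000 B_seq=2000 B_ack=112
After event 1: A_seq=112 A_ack=2000 B_seq=2156 B_ack=112
After event 2: A_seq=112 A_ack=2000 B_seq=2286 B_ack=112
After event 3: A_seq=272 A_ack=2000 B_seq=2286 B_ack=272
After event 4: A_seq=295 A_ack=2000 B_seq=2286 B_ack=295

295 2000 2286 295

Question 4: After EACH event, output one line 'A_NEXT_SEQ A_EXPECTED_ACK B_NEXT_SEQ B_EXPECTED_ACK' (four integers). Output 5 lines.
112 2000 2000 112
112 2000 2156 112
112 2000 2286 112
272 2000 2286 272
295 2000 2286 295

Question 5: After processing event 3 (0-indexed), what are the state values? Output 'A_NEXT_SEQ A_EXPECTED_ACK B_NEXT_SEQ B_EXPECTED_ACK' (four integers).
After event 0: A_seq=112 A_ack=2000 B_seq=2000 B_ack=112
After event 1: A_seq=112 A_ack=2000 B_seq=2156 B_ack=112
After event 2: A_seq=112 A_ack=2000 B_seq=2286 B_ack=112
After event 3: A_seq=272 A_ack=2000 B_seq=2286 B_ack=272

272 2000 2286 272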